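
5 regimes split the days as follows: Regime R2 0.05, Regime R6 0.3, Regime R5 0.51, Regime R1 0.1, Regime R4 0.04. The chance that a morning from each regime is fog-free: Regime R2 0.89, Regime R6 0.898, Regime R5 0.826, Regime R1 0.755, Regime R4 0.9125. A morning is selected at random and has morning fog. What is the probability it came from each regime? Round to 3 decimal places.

Taking complements, P(fog | each) = Regime R2 0.11, Regime R6 0.102, Regime R5 0.174, Regime R1 0.245, Regime R4 0.0875.
By Bayes' rule, posterior ∝ prior × likelihood:
  Regime R2: 0.05 × 0.11 = 0.0055
  Regime R6: 0.3 × 0.102 = 0.0306
  Regime R5: 0.51 × 0.174 = 0.08874
  Regime R1: 0.1 × 0.245 = 0.0245
  Regime R4: 0.04 × 0.0875 = 0.0035
Total = 0.15284.
P(Regime R2 | fog) = 0.0055/0.15284 ≈ 0.036
P(Regime R6 | fog) = 0.0306/0.15284 ≈ 0.200
P(Regime R5 | fog) = 0.08874/0.15284 ≈ 0.581
P(Regime R1 | fog) = 0.0245/0.15284 ≈ 0.160
P(Regime R4 | fog) = 0.0035/0.15284 ≈ 0.023

Regime R2 0.036, Regime R6 0.200, Regime R5 0.581, Regime R1 0.160, Regime R4 0.023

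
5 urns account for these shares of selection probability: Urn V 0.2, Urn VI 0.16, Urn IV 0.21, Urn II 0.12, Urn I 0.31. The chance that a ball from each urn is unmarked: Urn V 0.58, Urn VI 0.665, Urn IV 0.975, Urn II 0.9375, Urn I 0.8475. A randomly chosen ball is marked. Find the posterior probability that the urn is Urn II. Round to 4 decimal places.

0.0380

Taking complements, P(marked | each) = Urn V 0.42, Urn VI 0.335, Urn IV 0.025, Urn II 0.0625, Urn I 0.1525.
Unnormalized posteriors (prior × likelihood):
  Urn V: 0.2 × 0.42 = 0.084
  Urn VI: 0.16 × 0.335 = 0.0536
  Urn IV: 0.21 × 0.025 = 0.00525
  Urn II: 0.12 × 0.0625 = 0.0075
  Urn I: 0.31 × 0.1525 = 0.047275
Sum = 0.197625.
P(Urn II | evidence) = 0.0075 / 0.197625 ≈ 0.0380.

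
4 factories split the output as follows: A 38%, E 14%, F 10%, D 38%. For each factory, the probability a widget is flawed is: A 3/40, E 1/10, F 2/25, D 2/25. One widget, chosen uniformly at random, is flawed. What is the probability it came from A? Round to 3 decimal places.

0.352

Prior × likelihood for each hypothesis:
  A: 0.38 × 0.075 = 0.0285
  E: 0.14 × 0.1 = 0.014
  F: 0.1 × 0.08 = 0.008
  D: 0.38 × 0.08 = 0.0304
Normalizing constant = 0.0809.
P(A | evidence) = 0.0285 / 0.0809 ≈ 0.352.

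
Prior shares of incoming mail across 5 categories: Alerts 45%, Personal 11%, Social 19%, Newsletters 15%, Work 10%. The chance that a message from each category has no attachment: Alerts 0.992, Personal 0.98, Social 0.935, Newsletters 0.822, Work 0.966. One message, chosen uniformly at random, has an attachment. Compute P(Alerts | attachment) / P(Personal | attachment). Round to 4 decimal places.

1.6364

Taking complements, P(attachment | each) = Alerts 0.008, Personal 0.02, Social 0.065, Newsletters 0.178, Work 0.034.
Prior × likelihood for each hypothesis:
  Alerts: 0.45 × 0.008 = 0.0036
  Personal: 0.11 × 0.02 = 0.0022
  Social: 0.19 × 0.065 = 0.01235
  Newsletters: 0.15 × 0.178 = 0.0267
  Work: 0.1 × 0.034 = 0.0034
Total = 0.04825.
The ratio is 0.0036 / 0.0022 (the normalizer cancels) = 1.6364.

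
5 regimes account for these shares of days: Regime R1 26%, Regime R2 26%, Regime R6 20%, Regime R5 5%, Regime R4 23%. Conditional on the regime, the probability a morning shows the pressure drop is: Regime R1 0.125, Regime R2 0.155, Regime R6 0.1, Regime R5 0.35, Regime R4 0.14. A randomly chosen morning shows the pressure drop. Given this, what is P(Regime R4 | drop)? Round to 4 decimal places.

By Bayes' rule, posterior ∝ prior × likelihood:
  Regime R1: 0.26 × 0.125 = 0.0325
  Regime R2: 0.26 × 0.155 = 0.0403
  Regime R6: 0.2 × 0.1 = 0.02
  Regime R5: 0.05 × 0.35 = 0.0175
  Regime R4: 0.23 × 0.14 = 0.0322
Total = 0.1425.
P(Regime R4 | evidence) = 0.0322 / 0.1425 ≈ 0.2260.

0.2260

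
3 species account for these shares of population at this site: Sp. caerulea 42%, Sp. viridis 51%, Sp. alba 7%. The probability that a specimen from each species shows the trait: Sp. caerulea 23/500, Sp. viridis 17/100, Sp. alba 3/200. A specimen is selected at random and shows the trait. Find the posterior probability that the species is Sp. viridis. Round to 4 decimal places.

Compute prior × likelihood for every hypothesis:
  Sp. caerulea: 0.42 × 0.046 = 0.01932
  Sp. viridis: 0.51 × 0.17 = 0.0867
  Sp. alba: 0.07 × 0.015 = 0.00105
Total = 0.10707.
P(Sp. viridis | evidence) = 0.0867 / 0.10707 ≈ 0.8098.

0.8098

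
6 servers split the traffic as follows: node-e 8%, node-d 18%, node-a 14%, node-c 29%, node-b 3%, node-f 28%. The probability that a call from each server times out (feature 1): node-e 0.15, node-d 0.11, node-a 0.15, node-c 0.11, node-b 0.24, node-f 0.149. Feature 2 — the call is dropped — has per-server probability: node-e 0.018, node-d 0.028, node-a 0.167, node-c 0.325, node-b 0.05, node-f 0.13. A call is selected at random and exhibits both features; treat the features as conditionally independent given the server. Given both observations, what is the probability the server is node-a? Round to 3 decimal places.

Compute prior × likelihood for every hypothesis:
  node-e: 0.08 × 0.15 × 0.018 = 0.000216
  node-d: 0.18 × 0.11 × 0.028 = 0.0005544
  node-a: 0.14 × 0.15 × 0.167 = 0.003507
  node-c: 0.29 × 0.11 × 0.325 = 0.0103675
  node-b: 0.03 × 0.24 × 0.05 = 0.00036
  node-f: 0.28 × 0.149 × 0.13 = 0.0054236
Total = 0.0204285.
P(node-a | evidence) = 0.003507 / 0.0204285 ≈ 0.172.

0.172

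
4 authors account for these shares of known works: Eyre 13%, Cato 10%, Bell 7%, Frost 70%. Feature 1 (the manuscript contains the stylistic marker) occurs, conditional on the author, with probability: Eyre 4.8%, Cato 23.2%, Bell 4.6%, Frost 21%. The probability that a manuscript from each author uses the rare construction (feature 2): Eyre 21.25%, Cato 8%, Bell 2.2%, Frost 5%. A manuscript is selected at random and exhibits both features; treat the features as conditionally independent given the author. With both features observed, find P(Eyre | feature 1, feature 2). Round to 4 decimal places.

0.1251

Unnormalized posteriors (prior × likelihood):
  Eyre: 0.13 × 0.048 × 0.2125 = 0.001326
  Cato: 0.1 × 0.232 × 0.08 = 0.001856
  Bell: 0.07 × 0.046 × 0.022 = 0.00007084
  Frost: 0.7 × 0.21 × 0.05 = 0.00735
Normalizing constant = 0.01060284.
P(Eyre | evidence) = 0.001326 / 0.01060284 ≈ 0.1251.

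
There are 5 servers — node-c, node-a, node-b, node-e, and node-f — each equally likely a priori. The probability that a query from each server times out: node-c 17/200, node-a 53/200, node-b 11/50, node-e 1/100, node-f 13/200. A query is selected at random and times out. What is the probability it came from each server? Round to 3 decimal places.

Since the prior is uniform, the posterior is proportional to the likelihood:
  node-c: 0.085
  node-a: 0.265
  node-b: 0.22
  node-e: 0.01
  node-f: 0.065
Total = 0.645.
P(node-c | timeout) = 0.085/0.645 ≈ 0.132
P(node-a | timeout) = 0.265/0.645 ≈ 0.411
P(node-b | timeout) = 0.22/0.645 ≈ 0.341
P(node-e | timeout) = 0.01/0.645 ≈ 0.016
P(node-f | timeout) = 0.065/0.645 ≈ 0.101

node-c 0.132, node-a 0.411, node-b 0.341, node-e 0.016, node-f 0.101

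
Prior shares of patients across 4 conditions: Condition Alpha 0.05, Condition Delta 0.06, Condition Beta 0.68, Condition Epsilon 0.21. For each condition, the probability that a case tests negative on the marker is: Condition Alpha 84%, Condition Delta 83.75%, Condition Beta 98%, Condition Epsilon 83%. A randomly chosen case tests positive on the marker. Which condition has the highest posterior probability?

Condition Epsilon

Taking complements, P(marker-positive | each) = Condition Alpha 0.16, Condition Delta 0.1625, Condition Beta 0.02, Condition Epsilon 0.17.
Compute prior × likelihood for every hypothesis:
  Condition Alpha: 0.05 × 0.16 = 0.008
  Condition Delta: 0.06 × 0.1625 = 0.00975
  Condition Beta: 0.68 × 0.02 = 0.0136
  Condition Epsilon: 0.21 × 0.17 = 0.0357
Normalizing constant = 0.06705.
Largest term belongs to Condition Epsilon, so Condition Epsilon is most probable.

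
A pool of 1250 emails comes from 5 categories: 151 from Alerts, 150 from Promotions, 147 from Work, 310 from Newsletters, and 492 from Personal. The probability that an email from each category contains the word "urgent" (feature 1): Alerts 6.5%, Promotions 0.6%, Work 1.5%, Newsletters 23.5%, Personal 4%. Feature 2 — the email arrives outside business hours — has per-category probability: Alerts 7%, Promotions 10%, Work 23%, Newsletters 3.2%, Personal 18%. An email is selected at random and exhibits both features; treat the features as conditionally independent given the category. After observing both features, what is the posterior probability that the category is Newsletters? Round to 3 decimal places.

0.326

Compute prior × likelihood for every hypothesis:
  Alerts: 0.1208 × 0.065 × 0.07 = 0.00054964
  Promotions: 0.12 × 0.006 × 0.1 = 0.000072
  Work: 0.1176 × 0.015 × 0.23 = 0.00040572
  Newsletters: 0.248 × 0.235 × 0.032 = 0.00186496
  Personal: 0.3936 × 0.04 × 0.18 = 0.00283392
Normalizing constant = 0.00572624.
P(Newsletters | evidence) = 0.00186496 / 0.00572624 ≈ 0.326.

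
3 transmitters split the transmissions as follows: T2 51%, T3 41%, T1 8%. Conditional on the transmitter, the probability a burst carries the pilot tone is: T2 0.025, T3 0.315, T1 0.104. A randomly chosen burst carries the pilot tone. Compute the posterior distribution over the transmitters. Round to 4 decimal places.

Prior × likelihood for each hypothesis:
  T2: 0.51 × 0.025 = 0.01275
  T3: 0.41 × 0.315 = 0.12915
  T1: 0.08 × 0.104 = 0.00832
Sum = 0.15022.
P(T2 | pilot) = 0.01275/0.15022 ≈ 0.0849
P(T3 | pilot) = 0.12915/0.15022 ≈ 0.8597
P(T1 | pilot) = 0.00832/0.15022 ≈ 0.0554

T2 0.0849, T3 0.8597, T1 0.0554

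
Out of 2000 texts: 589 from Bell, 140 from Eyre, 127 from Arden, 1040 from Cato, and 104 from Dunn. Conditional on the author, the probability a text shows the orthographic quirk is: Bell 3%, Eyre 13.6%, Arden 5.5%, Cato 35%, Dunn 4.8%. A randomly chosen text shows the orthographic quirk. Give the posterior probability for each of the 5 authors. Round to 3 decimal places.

Bell 0.043, Eyre 0.046, Arden 0.017, Cato 0.882, Dunn 0.012

Prior × likelihood for each hypothesis:
  Bell: 0.2945 × 0.03 = 0.008835
  Eyre: 0.07 × 0.136 = 0.00952
  Arden: 0.0635 × 0.055 = 0.0034925
  Cato: 0.52 × 0.35 = 0.182
  Dunn: 0.052 × 0.048 = 0.002496
Normalizing constant = 0.2063435.
P(Bell | quirk) = 0.008835/0.2063435 ≈ 0.043
P(Eyre | quirk) = 0.00952/0.2063435 ≈ 0.046
P(Arden | quirk) = 0.0034925/0.2063435 ≈ 0.017
P(Cato | quirk) = 0.182/0.2063435 ≈ 0.882
P(Dunn | quirk) = 0.002496/0.2063435 ≈ 0.012
(Check: 0.043+0.046+0.017+0.882+0.012 = 1.000.)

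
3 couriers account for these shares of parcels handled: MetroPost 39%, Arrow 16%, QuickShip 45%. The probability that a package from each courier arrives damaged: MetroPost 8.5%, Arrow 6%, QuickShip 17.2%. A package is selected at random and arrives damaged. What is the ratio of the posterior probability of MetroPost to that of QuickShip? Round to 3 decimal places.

Unnormalized posteriors (prior × likelihood):
  MetroPost: 0.39 × 0.085 = 0.03315
  Arrow: 0.16 × 0.06 = 0.0096
  QuickShip: 0.45 × 0.172 = 0.0774
Normalizing constant = 0.12015.
The ratio is 0.03315 / 0.0774 (the normalizer cancels) = 0.428.

0.428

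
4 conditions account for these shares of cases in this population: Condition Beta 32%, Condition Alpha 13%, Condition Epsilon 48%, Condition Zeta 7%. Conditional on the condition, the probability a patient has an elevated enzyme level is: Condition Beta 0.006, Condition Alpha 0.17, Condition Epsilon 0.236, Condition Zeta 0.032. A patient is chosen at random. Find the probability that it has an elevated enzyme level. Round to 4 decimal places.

0.1395

Prior × likelihood for each hypothesis:
  Condition Beta: 0.32 × 0.006 = 0.00192
  Condition Alpha: 0.13 × 0.17 = 0.0221
  Condition Epsilon: 0.48 × 0.236 = 0.11328
  Condition Zeta: 0.07 × 0.032 = 0.00224
P(elevated) = 0.00192 + 0.0221 + 0.11328 + 0.00224 = 0.13954 → 0.1395.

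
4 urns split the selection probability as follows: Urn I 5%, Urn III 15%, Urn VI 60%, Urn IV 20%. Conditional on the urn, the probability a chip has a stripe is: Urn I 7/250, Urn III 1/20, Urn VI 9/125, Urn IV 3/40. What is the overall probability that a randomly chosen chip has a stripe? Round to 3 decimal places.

0.067

Unnormalized posteriors (prior × likelihood):
  Urn I: 0.05 × 0.028 = 0.0014
  Urn III: 0.15 × 0.05 = 0.0075
  Urn VI: 0.6 × 0.072 = 0.0432
  Urn IV: 0.2 × 0.075 = 0.015
P(striped) = 0.0014 + 0.0075 + 0.0432 + 0.015 = 0.0671 → 0.067.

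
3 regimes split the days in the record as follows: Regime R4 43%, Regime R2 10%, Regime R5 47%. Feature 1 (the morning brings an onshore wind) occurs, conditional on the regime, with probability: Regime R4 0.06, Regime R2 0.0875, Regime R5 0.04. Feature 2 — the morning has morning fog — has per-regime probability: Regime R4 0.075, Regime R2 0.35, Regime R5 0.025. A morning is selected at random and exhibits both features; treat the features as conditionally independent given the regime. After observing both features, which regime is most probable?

Regime R2

Compute prior × likelihood for every hypothesis:
  Regime R4: 0.43 × 0.06 × 0.075 = 0.001935
  Regime R2: 0.1 × 0.0875 × 0.35 = 0.0030625
  Regime R5: 0.47 × 0.04 × 0.025 = 0.00047
Total = 0.0054675.
Largest term belongs to Regime R2, so Regime R2 is most probable.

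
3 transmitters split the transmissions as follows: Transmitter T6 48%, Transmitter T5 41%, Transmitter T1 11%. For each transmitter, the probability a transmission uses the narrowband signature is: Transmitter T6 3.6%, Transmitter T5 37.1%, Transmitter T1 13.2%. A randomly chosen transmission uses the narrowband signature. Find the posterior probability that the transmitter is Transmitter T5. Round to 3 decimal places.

By Bayes' rule, posterior ∝ prior × likelihood:
  Transmitter T6: 0.48 × 0.036 = 0.01728
  Transmitter T5: 0.41 × 0.371 = 0.15211
  Transmitter T1: 0.11 × 0.132 = 0.01452
Total = 0.18391.
P(Transmitter T5 | evidence) = 0.15211 / 0.18391 ≈ 0.827.

0.827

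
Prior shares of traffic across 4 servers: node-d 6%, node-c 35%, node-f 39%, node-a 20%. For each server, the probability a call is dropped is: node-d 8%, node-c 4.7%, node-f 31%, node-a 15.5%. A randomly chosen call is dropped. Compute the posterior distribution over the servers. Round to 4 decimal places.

Compute prior × likelihood for every hypothesis:
  node-d: 0.06 × 0.08 = 0.0048
  node-c: 0.35 × 0.047 = 0.01645
  node-f: 0.39 × 0.31 = 0.1209
  node-a: 0.2 × 0.155 = 0.031
Sum = 0.17315.
P(node-d | dropped) = 0.0048/0.17315 ≈ 0.0277
P(node-c | dropped) = 0.01645/0.17315 ≈ 0.0950
P(node-f | dropped) = 0.1209/0.17315 ≈ 0.6982
P(node-a | dropped) = 0.031/0.17315 ≈ 0.1790
(Check: 0.0277+0.0950+0.6982+0.1790 = 0.9999.)

node-d 0.0277, node-c 0.0950, node-f 0.6982, node-a 0.1790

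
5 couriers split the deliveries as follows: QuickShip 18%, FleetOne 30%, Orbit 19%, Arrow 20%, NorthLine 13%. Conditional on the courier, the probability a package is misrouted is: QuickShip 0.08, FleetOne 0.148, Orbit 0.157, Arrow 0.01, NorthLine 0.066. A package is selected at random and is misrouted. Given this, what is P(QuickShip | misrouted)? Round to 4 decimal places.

Prior × likelihood for each hypothesis:
  QuickShip: 0.18 × 0.08 = 0.0144
  FleetOne: 0.3 × 0.148 = 0.0444
  Orbit: 0.19 × 0.157 = 0.02983
  Arrow: 0.2 × 0.01 = 0.002
  NorthLine: 0.13 × 0.066 = 0.00858
Normalizing constant = 0.09921.
P(QuickShip | evidence) = 0.0144 / 0.09921 ≈ 0.1451.

0.1451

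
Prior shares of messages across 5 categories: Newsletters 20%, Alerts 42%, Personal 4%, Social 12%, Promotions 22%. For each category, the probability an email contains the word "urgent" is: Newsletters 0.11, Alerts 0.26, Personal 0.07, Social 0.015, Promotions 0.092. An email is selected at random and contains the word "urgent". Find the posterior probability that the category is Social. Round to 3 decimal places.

0.012

By Bayes' rule, posterior ∝ prior × likelihood:
  Newsletters: 0.2 × 0.11 = 0.022
  Alerts: 0.42 × 0.26 = 0.1092
  Personal: 0.04 × 0.07 = 0.0028
  Social: 0.12 × 0.015 = 0.0018
  Promotions: 0.22 × 0.092 = 0.02024
Sum = 0.15604.
P(Social | evidence) = 0.0018 / 0.15604 ≈ 0.012.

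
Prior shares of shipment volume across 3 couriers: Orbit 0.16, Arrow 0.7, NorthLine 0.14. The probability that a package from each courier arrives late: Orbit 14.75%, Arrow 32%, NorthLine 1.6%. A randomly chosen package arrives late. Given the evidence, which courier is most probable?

Prior × likelihood for each hypothesis:
  Orbit: 0.16 × 0.1475 = 0.0236
  Arrow: 0.7 × 0.32 = 0.224
  NorthLine: 0.14 × 0.016 = 0.00224
Total = 0.24984.
Largest term belongs to Arrow, so Arrow is most probable.

Arrow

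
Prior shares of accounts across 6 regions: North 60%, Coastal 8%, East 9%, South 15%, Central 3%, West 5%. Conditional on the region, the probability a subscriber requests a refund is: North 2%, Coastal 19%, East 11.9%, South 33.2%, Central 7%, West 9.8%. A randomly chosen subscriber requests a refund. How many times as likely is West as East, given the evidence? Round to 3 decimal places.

0.458

Compute prior × likelihood for every hypothesis:
  North: 0.6 × 0.02 = 0.012
  Coastal: 0.08 × 0.19 = 0.0152
  East: 0.09 × 0.119 = 0.01071
  South: 0.15 × 0.332 = 0.0498
  Central: 0.03 × 0.07 = 0.0021
  West: 0.05 × 0.098 = 0.0049
Total = 0.09471.
The ratio is 0.0049 / 0.01071 (the normalizer cancels) = 0.458.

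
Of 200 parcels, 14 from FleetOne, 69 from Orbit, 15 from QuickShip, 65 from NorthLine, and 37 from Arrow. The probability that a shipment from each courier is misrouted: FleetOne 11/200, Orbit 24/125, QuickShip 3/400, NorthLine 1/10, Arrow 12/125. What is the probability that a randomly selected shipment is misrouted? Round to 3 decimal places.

Compute prior × likelihood for every hypothesis:
  FleetOne: 0.07 × 0.055 = 0.00385
  Orbit: 0.345 × 0.192 = 0.06624
  QuickShip: 0.075 × 0.0075 = 0.0005625
  NorthLine: 0.325 × 0.1 = 0.0325
  Arrow: 0.185 × 0.096 = 0.01776
P(misrouted) = 0.00385 + 0.06624 + 0.0005625 + 0.0325 + 0.01776 = 0.1209125 → 0.121.

0.121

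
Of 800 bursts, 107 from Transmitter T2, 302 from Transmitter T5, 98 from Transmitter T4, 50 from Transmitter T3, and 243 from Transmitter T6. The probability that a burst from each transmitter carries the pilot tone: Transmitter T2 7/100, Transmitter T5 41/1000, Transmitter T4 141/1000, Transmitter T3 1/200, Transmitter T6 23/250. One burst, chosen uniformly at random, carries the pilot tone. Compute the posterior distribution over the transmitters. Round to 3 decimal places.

Transmitter T2 0.133, Transmitter T5 0.220, Transmitter T4 0.245, Transmitter T3 0.004, Transmitter T6 0.397

By Bayes' rule, posterior ∝ prior × likelihood:
  Transmitter T2: 0.13375 × 0.07 = 0.0093625
  Transmitter T5: 0.3775 × 0.041 = 0.0154775
  Transmitter T4: 0.1225 × 0.141 = 0.0172725
  Transmitter T3: 0.0625 × 0.005 = 0.0003125
  Transmitter T6: 0.30375 × 0.092 = 0.027945
Normalizing constant = 0.07037.
P(Transmitter T2 | pilot) = 0.0093625/0.07037 ≈ 0.133
P(Transmitter T5 | pilot) = 0.0154775/0.07037 ≈ 0.220
P(Transmitter T4 | pilot) = 0.0172725/0.07037 ≈ 0.245
P(Transmitter T3 | pilot) = 0.0003125/0.07037 ≈ 0.004
P(Transmitter T6 | pilot) = 0.027945/0.07037 ≈ 0.397
(Check: 0.133+0.220+0.245+0.004+0.397 = 0.999.)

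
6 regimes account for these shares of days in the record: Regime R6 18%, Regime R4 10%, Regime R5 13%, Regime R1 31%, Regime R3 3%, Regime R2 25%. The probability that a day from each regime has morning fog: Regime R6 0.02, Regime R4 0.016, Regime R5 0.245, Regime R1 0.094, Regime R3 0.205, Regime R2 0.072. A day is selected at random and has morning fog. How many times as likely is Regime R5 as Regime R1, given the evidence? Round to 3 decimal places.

1.093

Compute prior × likelihood for every hypothesis:
  Regime R6: 0.18 × 0.02 = 0.0036
  Regime R4: 0.1 × 0.016 = 0.0016
  Regime R5: 0.13 × 0.245 = 0.03185
  Regime R1: 0.31 × 0.094 = 0.02914
  Regime R3: 0.03 × 0.205 = 0.00615
  Regime R2: 0.25 × 0.072 = 0.018
Total = 0.09034.
The ratio is 0.03185 / 0.02914 (the normalizer cancels) = 1.093.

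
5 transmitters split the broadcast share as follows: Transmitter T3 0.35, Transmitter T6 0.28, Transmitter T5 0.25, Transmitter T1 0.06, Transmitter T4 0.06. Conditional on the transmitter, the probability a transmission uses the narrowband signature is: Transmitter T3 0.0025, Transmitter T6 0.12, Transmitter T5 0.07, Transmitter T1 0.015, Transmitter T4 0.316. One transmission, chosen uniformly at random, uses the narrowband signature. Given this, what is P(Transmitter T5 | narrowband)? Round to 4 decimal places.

0.2436

Unnormalized posteriors (prior × likelihood):
  Transmitter T3: 0.35 × 0.0025 = 0.000875
  Transmitter T6: 0.28 × 0.12 = 0.0336
  Transmitter T5: 0.25 × 0.07 = 0.0175
  Transmitter T1: 0.06 × 0.015 = 0.0009
  Transmitter T4: 0.06 × 0.316 = 0.01896
Sum = 0.071835.
P(Transmitter T5 | evidence) = 0.0175 / 0.071835 ≈ 0.2436.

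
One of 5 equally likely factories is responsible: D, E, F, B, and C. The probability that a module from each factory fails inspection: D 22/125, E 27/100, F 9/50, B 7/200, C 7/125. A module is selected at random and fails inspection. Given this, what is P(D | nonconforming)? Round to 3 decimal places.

0.245

Since the prior is uniform, the posterior is proportional to the likelihood:
  D: 0.176
  E: 0.27
  F: 0.18
  B: 0.035
  C: 0.056
Sum = 0.717.
P(D | evidence) = 0.176 / 0.717 ≈ 0.245.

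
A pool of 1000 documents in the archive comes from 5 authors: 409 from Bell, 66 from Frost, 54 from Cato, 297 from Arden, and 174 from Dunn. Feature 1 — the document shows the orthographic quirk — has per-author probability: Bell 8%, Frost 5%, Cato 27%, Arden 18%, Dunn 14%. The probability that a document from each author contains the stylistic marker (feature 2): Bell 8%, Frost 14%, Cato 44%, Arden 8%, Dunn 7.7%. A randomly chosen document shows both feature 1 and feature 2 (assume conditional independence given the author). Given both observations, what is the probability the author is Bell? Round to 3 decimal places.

0.167

Unnormalized posteriors (prior × likelihood):
  Bell: 0.409 × 0.08 × 0.08 = 0.0026176
  Frost: 0.066 × 0.05 × 0.14 = 0.000462
  Cato: 0.054 × 0.27 × 0.44 = 0.0064152
  Arden: 0.297 × 0.18 × 0.08 = 0.0042768
  Dunn: 0.174 × 0.14 × 0.077 = 0.00187572
Sum = 0.01564732.
P(Bell | evidence) = 0.0026176 / 0.01564732 ≈ 0.167.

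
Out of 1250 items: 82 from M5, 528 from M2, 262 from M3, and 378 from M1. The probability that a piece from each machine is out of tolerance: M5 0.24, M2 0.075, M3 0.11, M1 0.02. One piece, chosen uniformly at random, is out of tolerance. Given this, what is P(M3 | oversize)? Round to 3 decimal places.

Prior × likelihood for each hypothesis:
  M5: 0.0656 × 0.24 = 0.015744
  M2: 0.4224 × 0.075 = 0.03168
  M3: 0.2096 × 0.11 = 0.023056
  M1: 0.3024 × 0.02 = 0.006048
Total = 0.076528.
P(M3 | evidence) = 0.023056 / 0.076528 ≈ 0.301.

0.301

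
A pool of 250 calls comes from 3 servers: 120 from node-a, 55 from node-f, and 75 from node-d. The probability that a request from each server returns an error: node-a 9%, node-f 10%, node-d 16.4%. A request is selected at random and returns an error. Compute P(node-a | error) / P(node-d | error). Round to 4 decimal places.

Unnormalized posteriors (prior × likelihood):
  node-a: 0.48 × 0.09 = 0.0432
  node-f: 0.22 × 0.1 = 0.022
  node-d: 0.3 × 0.164 = 0.0492
Normalizing constant = 0.1144.
The ratio is 0.0432 / 0.0492 (the normalizer cancels) = 0.8780.

0.8780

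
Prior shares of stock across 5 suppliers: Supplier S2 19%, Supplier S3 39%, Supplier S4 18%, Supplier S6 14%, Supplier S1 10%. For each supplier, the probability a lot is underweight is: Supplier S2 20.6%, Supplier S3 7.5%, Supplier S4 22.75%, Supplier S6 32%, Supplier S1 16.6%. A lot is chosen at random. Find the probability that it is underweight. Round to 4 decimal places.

Compute prior × likelihood for every hypothesis:
  Supplier S2: 0.19 × 0.206 = 0.03914
  Supplier S3: 0.39 × 0.075 = 0.02925
  Supplier S4: 0.18 × 0.2275 = 0.04095
  Supplier S6: 0.14 × 0.32 = 0.0448
  Supplier S1: 0.1 × 0.166 = 0.0166
P(underweight) = 0.03914 + 0.02925 + 0.04095 + 0.0448 + 0.0166 = 0.17074 → 0.1707.

0.1707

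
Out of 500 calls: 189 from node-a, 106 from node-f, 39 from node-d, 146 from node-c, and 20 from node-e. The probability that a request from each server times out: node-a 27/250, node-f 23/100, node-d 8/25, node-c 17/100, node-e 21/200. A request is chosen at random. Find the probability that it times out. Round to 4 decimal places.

0.1684

By Bayes' rule, posterior ∝ prior × likelihood:
  node-a: 0.378 × 0.108 = 0.040824
  node-f: 0.212 × 0.23 = 0.04876
  node-d: 0.078 × 0.32 = 0.02496
  node-c: 0.292 × 0.17 = 0.04964
  node-e: 0.04 × 0.105 = 0.0042
P(timeout) = 0.040824 + 0.04876 + 0.02496 + 0.04964 + 0.0042 = 0.168384 → 0.1684.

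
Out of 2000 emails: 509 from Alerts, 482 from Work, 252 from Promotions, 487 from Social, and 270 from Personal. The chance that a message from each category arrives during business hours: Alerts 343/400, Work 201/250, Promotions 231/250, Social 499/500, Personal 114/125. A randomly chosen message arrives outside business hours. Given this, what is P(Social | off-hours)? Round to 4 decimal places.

Taking complements, P(off-hours | each) = Alerts 0.1425, Work 0.196, Promotions 0.076, Social 0.002, Personal 0.088.
Unnormalized posteriors (prior × likelihood):
  Alerts: 0.2545 × 0.1425 = 0.03626625
  Work: 0.241 × 0.196 = 0.047236
  Promotions: 0.126 × 0.076 = 0.009576
  Social: 0.2435 × 0.002 = 0.000487
  Personal: 0.135 × 0.088 = 0.01188
Normalizing constant = 0.10544525.
P(Social | evidence) = 0.000487 / 0.10544525 ≈ 0.0046.

0.0046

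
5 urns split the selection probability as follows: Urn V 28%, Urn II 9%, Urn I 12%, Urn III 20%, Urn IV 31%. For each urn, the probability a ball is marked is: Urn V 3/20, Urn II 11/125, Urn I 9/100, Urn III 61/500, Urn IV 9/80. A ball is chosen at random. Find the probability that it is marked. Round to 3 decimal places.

0.120

Compute prior × likelihood for every hypothesis:
  Urn V: 0.28 × 0.15 = 0.042
  Urn II: 0.09 × 0.088 = 0.00792
  Urn I: 0.12 × 0.09 = 0.0108
  Urn III: 0.2 × 0.122 = 0.0244
  Urn IV: 0.31 × 0.1125 = 0.034875
P(marked) = 0.042 + 0.00792 + 0.0108 + 0.0244 + 0.034875 = 0.119995 → 0.120.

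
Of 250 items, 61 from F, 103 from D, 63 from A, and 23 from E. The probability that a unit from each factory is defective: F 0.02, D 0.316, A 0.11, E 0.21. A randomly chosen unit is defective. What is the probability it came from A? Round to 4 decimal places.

0.1522

Compute prior × likelihood for every hypothesis:
  F: 0.244 × 0.02 = 0.00488
  D: 0.412 × 0.316 = 0.130192
  A: 0.252 × 0.11 = 0.02772
  E: 0.092 × 0.21 = 0.01932
Sum = 0.182112.
P(A | evidence) = 0.02772 / 0.182112 ≈ 0.1522.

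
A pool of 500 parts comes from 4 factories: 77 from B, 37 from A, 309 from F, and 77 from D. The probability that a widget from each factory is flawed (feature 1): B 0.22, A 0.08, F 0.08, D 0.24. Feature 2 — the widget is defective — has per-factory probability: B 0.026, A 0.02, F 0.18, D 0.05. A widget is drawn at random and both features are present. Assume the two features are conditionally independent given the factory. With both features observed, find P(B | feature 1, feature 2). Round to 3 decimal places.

Compute prior × likelihood for every hypothesis:
  B: 0.154 × 0.22 × 0.026 = 0.00088088
  A: 0.074 × 0.08 × 0.02 = 0.0001184
  F: 0.618 × 0.08 × 0.18 = 0.0088992
  D: 0.154 × 0.24 × 0.05 = 0.001848
Sum = 0.01174648.
P(B | evidence) = 0.00088088 / 0.01174648 ≈ 0.075.

0.075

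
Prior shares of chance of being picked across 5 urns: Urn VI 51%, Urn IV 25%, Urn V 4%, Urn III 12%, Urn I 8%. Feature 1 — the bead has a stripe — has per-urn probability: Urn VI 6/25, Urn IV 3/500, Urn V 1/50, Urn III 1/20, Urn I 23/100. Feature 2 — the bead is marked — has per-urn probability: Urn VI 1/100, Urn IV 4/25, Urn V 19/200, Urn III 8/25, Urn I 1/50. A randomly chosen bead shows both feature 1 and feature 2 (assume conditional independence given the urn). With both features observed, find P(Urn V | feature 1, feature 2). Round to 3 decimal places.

Unnormalized posteriors (prior × likelihood):
  Urn VI: 0.51 × 0.24 × 0.01 = 0.001224
  Urn IV: 0.25 × 0.006 × 0.16 = 0.00024
  Urn V: 0.04 × 0.02 × 0.095 = 0.000076
  Urn III: 0.12 × 0.05 × 0.32 = 0.00192
  Urn I: 0.08 × 0.23 × 0.02 = 0.000368
Normalizing constant = 0.003828.
P(Urn V | evidence) = 0.000076 / 0.003828 ≈ 0.020.

0.020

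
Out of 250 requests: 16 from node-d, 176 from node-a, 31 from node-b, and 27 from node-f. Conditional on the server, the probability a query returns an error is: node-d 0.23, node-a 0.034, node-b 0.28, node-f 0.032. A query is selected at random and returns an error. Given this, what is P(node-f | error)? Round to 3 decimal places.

0.045

Prior × likelihood for each hypothesis:
  node-d: 0.064 × 0.23 = 0.01472
  node-a: 0.704 × 0.034 = 0.023936
  node-b: 0.124 × 0.28 = 0.03472
  node-f: 0.108 × 0.032 = 0.003456
Sum = 0.076832.
P(node-f | evidence) = 0.003456 / 0.076832 ≈ 0.045.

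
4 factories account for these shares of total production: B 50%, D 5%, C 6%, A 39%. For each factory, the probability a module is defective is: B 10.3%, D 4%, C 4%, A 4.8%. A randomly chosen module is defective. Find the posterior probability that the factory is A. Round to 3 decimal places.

By Bayes' rule, posterior ∝ prior × likelihood:
  B: 0.5 × 0.103 = 0.0515
  D: 0.05 × 0.04 = 0.002
  C: 0.06 × 0.04 = 0.0024
  A: 0.39 × 0.048 = 0.01872
Normalizing constant = 0.07462.
P(A | evidence) = 0.01872 / 0.07462 ≈ 0.251.

0.251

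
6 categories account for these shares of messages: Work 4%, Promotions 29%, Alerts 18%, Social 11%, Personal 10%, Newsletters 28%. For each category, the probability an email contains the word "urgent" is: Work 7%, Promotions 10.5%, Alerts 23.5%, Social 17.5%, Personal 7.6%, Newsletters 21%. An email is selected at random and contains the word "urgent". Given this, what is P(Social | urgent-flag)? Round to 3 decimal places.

0.119

Compute prior × likelihood for every hypothesis:
  Work: 0.04 × 0.07 = 0.0028
  Promotions: 0.29 × 0.105 = 0.03045
  Alerts: 0.18 × 0.235 = 0.0423
  Social: 0.11 × 0.175 = 0.01925
  Personal: 0.1 × 0.076 = 0.0076
  Newsletters: 0.28 × 0.21 = 0.0588
Sum = 0.1612.
P(Social | evidence) = 0.01925 / 0.1612 ≈ 0.119.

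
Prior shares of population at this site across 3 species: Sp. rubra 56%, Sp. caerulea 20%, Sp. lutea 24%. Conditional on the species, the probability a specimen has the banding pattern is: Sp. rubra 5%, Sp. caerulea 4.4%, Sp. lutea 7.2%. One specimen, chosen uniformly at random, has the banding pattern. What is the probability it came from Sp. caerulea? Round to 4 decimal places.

Compute prior × likelihood for every hypothesis:
  Sp. rubra: 0.56 × 0.05 = 0.028
  Sp. caerulea: 0.2 × 0.044 = 0.0088
  Sp. lutea: 0.24 × 0.072 = 0.01728
Total = 0.05408.
P(Sp. caerulea | evidence) = 0.0088 / 0.05408 ≈ 0.1627.

0.1627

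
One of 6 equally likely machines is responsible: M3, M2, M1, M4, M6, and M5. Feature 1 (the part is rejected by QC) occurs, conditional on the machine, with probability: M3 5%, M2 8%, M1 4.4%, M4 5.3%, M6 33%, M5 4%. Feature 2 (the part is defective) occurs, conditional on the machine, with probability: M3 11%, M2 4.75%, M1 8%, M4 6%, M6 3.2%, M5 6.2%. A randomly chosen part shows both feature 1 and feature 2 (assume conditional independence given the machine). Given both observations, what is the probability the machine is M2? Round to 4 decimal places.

Since the prior is uniform, the posterior is proportional to the likelihood:
  M3: 0.05 × 0.11 = 0.0055
  M2: 0.08 × 0.0475 = 0.0038
  M1: 0.044 × 0.08 = 0.00352
  M4: 0.053 × 0.06 = 0.00318
  M6: 0.33 × 0.032 = 0.01056
  M5: 0.04 × 0.062 = 0.00248
Normalizing constant = 0.02904.
P(M2 | evidence) = 0.0038 / 0.02904 ≈ 0.1309.

0.1309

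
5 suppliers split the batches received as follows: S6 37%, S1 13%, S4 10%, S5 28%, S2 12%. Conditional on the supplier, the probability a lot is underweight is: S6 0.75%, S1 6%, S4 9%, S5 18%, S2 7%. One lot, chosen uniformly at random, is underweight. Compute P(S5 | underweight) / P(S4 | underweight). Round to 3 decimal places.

By Bayes' rule, posterior ∝ prior × likelihood:
  S6: 0.37 × 0.0075 = 0.002775
  S1: 0.13 × 0.06 = 0.0078
  S4: 0.1 × 0.09 = 0.009
  S5: 0.28 × 0.18 = 0.0504
  S2: 0.12 × 0.07 = 0.0084
Normalizing constant = 0.078375.
The ratio is 0.0504 / 0.009 (the normalizer cancels) = 5.600.

5.600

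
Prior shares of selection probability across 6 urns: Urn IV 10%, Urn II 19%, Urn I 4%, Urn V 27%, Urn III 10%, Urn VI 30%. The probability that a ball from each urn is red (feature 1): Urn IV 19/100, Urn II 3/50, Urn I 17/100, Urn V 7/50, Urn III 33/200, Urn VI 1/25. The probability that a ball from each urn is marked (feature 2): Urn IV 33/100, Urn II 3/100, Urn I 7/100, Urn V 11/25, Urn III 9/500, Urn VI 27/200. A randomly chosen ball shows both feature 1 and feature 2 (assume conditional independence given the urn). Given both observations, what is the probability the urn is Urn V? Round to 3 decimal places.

0.649

Compute prior × likelihood for every hypothesis:
  Urn IV: 0.1 × 0.19 × 0.33 = 0.00627
  Urn II: 0.19 × 0.06 × 0.03 = 0.000342
  Urn I: 0.04 × 0.17 × 0.07 = 0.000476
  Urn V: 0.27 × 0.14 × 0.44 = 0.016632
  Urn III: 0.1 × 0.165 × 0.018 = 0.000297
  Urn VI: 0.3 × 0.04 × 0.135 = 0.00162
Normalizing constant = 0.025637.
P(Urn V | evidence) = 0.016632 / 0.025637 ≈ 0.649.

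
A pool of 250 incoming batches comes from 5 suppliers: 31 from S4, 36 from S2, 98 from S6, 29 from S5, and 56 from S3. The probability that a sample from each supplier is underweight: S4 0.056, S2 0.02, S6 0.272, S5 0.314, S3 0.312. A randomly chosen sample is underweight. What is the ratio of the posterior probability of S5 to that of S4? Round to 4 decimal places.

By Bayes' rule, posterior ∝ prior × likelihood:
  S4: 0.124 × 0.056 = 0.006944
  S2: 0.144 × 0.02 = 0.00288
  S6: 0.392 × 0.272 = 0.106624
  S5: 0.116 × 0.314 = 0.036424
  S3: 0.224 × 0.312 = 0.069888
Total = 0.22276.
The ratio is 0.036424 / 0.006944 (the normalizer cancels) = 5.2454.

5.2454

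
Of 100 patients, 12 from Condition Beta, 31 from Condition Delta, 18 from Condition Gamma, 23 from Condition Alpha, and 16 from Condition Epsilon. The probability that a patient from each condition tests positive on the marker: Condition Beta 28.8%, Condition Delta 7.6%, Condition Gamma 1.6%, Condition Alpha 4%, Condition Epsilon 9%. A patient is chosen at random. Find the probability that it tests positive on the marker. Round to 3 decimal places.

Prior × likelihood for each hypothesis:
  Condition Beta: 0.12 × 0.288 = 0.03456
  Condition Delta: 0.31 × 0.076 = 0.02356
  Condition Gamma: 0.18 × 0.016 = 0.00288
  Condition Alpha: 0.23 × 0.04 = 0.0092
  Condition Epsilon: 0.16 × 0.09 = 0.0144
P(marker-positive) = 0.03456 + 0.02356 + 0.00288 + 0.0092 + 0.0144 = 0.0846 → 0.085.

0.085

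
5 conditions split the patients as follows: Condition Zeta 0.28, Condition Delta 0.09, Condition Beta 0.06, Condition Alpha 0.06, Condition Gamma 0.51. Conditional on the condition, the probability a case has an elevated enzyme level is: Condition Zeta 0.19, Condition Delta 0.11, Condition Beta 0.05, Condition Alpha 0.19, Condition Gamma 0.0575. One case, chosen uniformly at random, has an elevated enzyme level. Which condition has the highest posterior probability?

Compute prior × likelihood for every hypothesis:
  Condition Zeta: 0.28 × 0.19 = 0.0532
  Condition Delta: 0.09 × 0.11 = 0.0099
  Condition Beta: 0.06 × 0.05 = 0.003
  Condition Alpha: 0.06 × 0.19 = 0.0114
  Condition Gamma: 0.51 × 0.0575 = 0.029325
Normalizing constant = 0.106825.
Largest term belongs to Condition Zeta, so Condition Zeta is most probable.

Condition Zeta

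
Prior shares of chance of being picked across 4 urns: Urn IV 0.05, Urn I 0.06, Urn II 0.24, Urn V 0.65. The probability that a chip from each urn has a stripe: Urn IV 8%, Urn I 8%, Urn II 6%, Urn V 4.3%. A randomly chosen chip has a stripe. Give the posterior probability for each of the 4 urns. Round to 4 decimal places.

Urn IV 0.0782, Urn I 0.0938, Urn II 0.2815, Urn V 0.5464

Unnormalized posteriors (prior × likelihood):
  Urn IV: 0.05 × 0.08 = 0.004
  Urn I: 0.06 × 0.08 = 0.0048
  Urn II: 0.24 × 0.06 = 0.0144
  Urn V: 0.65 × 0.043 = 0.02795
Total = 0.05115.
P(Urn IV | striped) = 0.004/0.05115 ≈ 0.0782
P(Urn I | striped) = 0.0048/0.05115 ≈ 0.0938
P(Urn II | striped) = 0.0144/0.05115 ≈ 0.2815
P(Urn V | striped) = 0.02795/0.05115 ≈ 0.5464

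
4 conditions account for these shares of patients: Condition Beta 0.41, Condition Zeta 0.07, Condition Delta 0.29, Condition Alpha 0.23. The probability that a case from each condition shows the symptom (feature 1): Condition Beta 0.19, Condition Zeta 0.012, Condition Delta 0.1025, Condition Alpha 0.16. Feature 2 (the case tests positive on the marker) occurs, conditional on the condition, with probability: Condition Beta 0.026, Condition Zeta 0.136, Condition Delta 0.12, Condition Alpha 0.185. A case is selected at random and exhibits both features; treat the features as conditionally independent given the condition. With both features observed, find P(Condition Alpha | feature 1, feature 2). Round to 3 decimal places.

0.544

By Bayes' rule, posterior ∝ prior × likelihood:
  Condition Beta: 0.41 × 0.19 × 0.026 = 0.0020254
  Condition Zeta: 0.07 × 0.012 × 0.136 = 0.00011424
  Condition Delta: 0.29 × 0.1025 × 0.12 = 0.003567
  Condition Alpha: 0.23 × 0.16 × 0.185 = 0.006808
Sum = 0.01251464.
P(Condition Alpha | evidence) = 0.006808 / 0.01251464 ≈ 0.544.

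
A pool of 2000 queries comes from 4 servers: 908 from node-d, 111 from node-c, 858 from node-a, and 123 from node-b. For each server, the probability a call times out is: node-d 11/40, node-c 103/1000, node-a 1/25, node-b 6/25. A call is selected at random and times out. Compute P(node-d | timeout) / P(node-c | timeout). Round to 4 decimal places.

21.8403

Unnormalized posteriors (prior × likelihood):
  node-d: 0.454 × 0.275 = 0.12485
  node-c: 0.0555 × 0.103 = 0.0057165
  node-a: 0.429 × 0.04 = 0.01716
  node-b: 0.0615 × 0.24 = 0.01476
Total = 0.1624865.
The ratio is 0.12485 / 0.0057165 (the normalizer cancels) = 21.8403.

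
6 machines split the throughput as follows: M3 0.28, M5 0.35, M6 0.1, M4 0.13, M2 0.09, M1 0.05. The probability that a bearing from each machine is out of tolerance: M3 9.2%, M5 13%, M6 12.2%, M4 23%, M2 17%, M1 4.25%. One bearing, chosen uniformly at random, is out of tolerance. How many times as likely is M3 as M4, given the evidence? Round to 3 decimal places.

0.862

Unnormalized posteriors (prior × likelihood):
  M3: 0.28 × 0.092 = 0.02576
  M5: 0.35 × 0.13 = 0.0455
  M6: 0.1 × 0.122 = 0.0122
  M4: 0.13 × 0.23 = 0.0299
  M2: 0.09 × 0.17 = 0.0153
  M1: 0.05 × 0.0425 = 0.002125
Normalizing constant = 0.130785.
The ratio is 0.02576 / 0.0299 (the normalizer cancels) = 0.862.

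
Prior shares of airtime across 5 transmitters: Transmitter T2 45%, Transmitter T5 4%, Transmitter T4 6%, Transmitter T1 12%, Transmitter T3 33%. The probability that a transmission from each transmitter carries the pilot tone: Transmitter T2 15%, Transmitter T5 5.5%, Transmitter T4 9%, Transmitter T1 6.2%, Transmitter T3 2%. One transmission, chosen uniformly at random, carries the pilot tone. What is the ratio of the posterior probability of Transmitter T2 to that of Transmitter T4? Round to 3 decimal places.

Unnormalized posteriors (prior × likelihood):
  Transmitter T2: 0.45 × 0.15 = 0.0675
  Transmitter T5: 0.04 × 0.055 = 0.0022
  Transmitter T4: 0.06 × 0.09 = 0.0054
  Transmitter T1: 0.12 × 0.062 = 0.00744
  Transmitter T3: 0.33 × 0.02 = 0.0066
Sum = 0.08914.
The ratio is 0.0675 / 0.0054 (the normalizer cancels) = 12.500.

12.500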